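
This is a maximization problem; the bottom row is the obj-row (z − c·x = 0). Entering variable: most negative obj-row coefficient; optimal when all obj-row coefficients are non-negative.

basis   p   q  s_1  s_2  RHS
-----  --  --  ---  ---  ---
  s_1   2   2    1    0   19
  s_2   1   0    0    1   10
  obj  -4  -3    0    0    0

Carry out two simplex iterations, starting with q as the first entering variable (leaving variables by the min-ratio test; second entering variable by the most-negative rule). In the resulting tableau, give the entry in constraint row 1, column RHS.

19/2

Ratio test on column q — row 1: 19/2 = 19/2; row 2: entry 0 ≤ 0. Minimum is 19/2 at row 1 (s_1 leaves); pivot element 2.
Divide row 1 by 2; eliminate column q from the other rows.
Second iteration: most negative obj-row entry is -1 in column p, so p enters.
Ratio test on column p — row 1: (19/2)/1 = 19/2; row 2: 10/1 = 10. Minimum is 19/2 at row 1 (q leaves); pivot element 1.
Divide row 1 by 1; eliminate column p from the other rows.
After both pivots, the entry at constraint row 1, column RHS is 19/2.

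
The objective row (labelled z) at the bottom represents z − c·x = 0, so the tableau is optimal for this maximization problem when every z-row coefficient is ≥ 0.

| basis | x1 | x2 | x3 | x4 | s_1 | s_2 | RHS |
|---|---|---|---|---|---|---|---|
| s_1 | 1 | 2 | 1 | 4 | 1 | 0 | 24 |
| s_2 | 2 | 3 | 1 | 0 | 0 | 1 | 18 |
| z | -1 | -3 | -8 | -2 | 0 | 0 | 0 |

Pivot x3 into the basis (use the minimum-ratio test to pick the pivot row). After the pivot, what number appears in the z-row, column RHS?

Ratio test on column x3 — row 1: 24/1 = 24; row 2: 18/1 = 18. Minimum is 18 at row 2 (s_2 leaves); pivot element 1.
Divide row 2 by 1; eliminate column x3 from the other rows.
z-row update in column RHS: 0 − (-8)·18 = 144.

144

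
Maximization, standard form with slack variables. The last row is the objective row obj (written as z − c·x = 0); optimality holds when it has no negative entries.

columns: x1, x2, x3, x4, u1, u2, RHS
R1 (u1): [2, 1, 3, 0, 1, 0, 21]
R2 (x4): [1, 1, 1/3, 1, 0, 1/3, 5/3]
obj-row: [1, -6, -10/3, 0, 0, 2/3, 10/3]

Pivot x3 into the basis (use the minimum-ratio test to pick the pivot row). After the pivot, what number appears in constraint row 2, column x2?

3

Ratio test on column x3 — row 1: 21/3 = 7; row 2: (5/3)/(1/3) = 5. Minimum is 5 at row 2 (x4 leaves); pivot element 1/3.
Divide row 2 by 1/3; eliminate column x3 from the other rows.
In the new row 2, the x2 entry is the old entry divided by the pivot: 1/(1/3) = 3.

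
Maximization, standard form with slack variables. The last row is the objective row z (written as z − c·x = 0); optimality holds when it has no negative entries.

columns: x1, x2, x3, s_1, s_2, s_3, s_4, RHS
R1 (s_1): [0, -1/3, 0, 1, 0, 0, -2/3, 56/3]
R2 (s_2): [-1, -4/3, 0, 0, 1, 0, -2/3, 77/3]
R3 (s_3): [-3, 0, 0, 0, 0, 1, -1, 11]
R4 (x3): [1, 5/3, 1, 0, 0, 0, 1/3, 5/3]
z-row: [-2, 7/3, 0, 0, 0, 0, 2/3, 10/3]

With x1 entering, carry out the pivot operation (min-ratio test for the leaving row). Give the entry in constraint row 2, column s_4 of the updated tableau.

-1/3

Ratio test on column x1 — row 1: entry 0 ≤ 0; row 2: entry -1 ≤ 0; row 3: entry -3 ≤ 0; row 4: (5/3)/1 = 5/3. Minimum is 5/3 at row 4 (x3 leaves); pivot element 1.
Divide row 4 by 1; eliminate column x1 from the other rows.
Row 2 update in column s_4: -2/3 − (-1)·(1/3) = -1/3.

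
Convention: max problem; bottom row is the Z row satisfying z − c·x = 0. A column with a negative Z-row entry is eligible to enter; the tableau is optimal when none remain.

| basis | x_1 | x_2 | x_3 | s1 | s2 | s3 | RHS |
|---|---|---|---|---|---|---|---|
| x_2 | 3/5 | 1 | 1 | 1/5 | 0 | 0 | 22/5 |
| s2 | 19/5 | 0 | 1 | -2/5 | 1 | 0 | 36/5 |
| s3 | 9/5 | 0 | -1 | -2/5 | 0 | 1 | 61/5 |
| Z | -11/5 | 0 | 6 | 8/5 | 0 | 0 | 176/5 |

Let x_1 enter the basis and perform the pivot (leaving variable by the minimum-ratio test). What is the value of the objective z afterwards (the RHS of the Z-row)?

748/19

Ratio test on column x_1 — row 1: (22/5)/(3/5) = 22/3; row 2: (36/5)/(19/5) = 36/19; row 3: (61/5)/(9/5) = 61/9. Minimum is 36/19 at row 2 (s2 leaves); pivot element 19/5.
Pivot on row 2; the Z-row RHS becomes 176/5 − (-11/5)·(36/19) = 748/19.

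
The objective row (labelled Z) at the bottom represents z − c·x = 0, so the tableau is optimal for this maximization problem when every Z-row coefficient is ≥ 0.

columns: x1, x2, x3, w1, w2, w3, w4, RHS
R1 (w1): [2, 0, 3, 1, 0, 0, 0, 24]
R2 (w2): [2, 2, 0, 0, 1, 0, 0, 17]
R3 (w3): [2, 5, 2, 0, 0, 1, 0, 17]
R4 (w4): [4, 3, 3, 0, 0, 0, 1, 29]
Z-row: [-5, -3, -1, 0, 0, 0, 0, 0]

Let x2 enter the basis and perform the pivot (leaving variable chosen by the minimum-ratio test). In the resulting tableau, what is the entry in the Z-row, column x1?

Ratio test on column x2 — row 1: entry 0 ≤ 0; row 2: 17/2 = 17/2; row 3: 17/5 = 17/5; row 4: 29/3 = 29/3. Minimum is 17/5 at row 3 (w3 leaves); pivot element 5.
Divide row 3 by 5; eliminate column x2 from the other rows.
Z-row update in column x1: -5 − (-3)·(2/5) = -19/5.

-19/5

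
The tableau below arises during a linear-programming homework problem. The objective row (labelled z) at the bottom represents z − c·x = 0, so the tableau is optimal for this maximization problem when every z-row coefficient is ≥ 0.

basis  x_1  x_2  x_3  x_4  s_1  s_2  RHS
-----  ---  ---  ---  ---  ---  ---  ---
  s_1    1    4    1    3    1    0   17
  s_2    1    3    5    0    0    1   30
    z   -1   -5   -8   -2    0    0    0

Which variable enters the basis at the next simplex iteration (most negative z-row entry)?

Negative z-row entries: x_1: -1, x_2: -5, x_3: -8, x_4: -2.
The most negative is -8 in column x_3, so x_3 enters.

x_3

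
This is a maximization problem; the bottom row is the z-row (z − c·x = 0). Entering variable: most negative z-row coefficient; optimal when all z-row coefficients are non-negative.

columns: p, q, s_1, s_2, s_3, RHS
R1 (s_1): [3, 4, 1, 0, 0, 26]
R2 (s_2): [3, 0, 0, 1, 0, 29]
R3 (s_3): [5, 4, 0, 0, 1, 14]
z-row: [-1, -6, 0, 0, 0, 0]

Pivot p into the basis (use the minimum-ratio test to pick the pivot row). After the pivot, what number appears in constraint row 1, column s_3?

-3/5

Ratio test on column p — row 1: 26/3 = 26/3; row 2: 29/3 = 29/3; row 3: 14/5 = 14/5. Minimum is 14/5 at row 3 (s_3 leaves); pivot element 5.
Divide row 3 by 5; eliminate column p from the other rows.
Row 1 update in column s_3: 0 − 3·(1/5) = -3/5.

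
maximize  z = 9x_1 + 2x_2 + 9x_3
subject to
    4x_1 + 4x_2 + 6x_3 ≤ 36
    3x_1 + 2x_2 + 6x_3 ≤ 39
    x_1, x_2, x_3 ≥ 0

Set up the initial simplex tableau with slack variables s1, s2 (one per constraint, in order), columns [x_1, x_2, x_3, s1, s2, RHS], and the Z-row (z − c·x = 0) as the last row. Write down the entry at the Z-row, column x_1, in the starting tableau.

The Z-row carries the negated objective coefficients: the x_1 entry is -9.

-9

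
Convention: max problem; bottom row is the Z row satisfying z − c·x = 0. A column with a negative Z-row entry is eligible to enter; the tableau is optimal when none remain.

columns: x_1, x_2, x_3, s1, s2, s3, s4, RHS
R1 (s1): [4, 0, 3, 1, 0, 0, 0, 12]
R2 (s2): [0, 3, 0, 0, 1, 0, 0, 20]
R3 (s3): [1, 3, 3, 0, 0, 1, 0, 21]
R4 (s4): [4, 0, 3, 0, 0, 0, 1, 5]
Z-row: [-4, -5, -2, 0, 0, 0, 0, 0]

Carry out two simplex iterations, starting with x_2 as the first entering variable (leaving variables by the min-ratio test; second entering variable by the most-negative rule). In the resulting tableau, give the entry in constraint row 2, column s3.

0

Ratio test on column x_2 — row 1: entry 0 ≤ 0; row 2: 20/3 = 20/3; row 3: 21/3 = 7; row 4: entry 0 ≤ 0. Minimum is 20/3 at row 2 (s2 leaves); pivot element 3.
Divide row 2 by 3; eliminate column x_2 from the other rows.
Second iteration: most negative Z-row entry is -4 in column x_1, so x_1 enters.
Ratio test on column x_1 — row 1: 12/4 = 3; row 2: entry 0 ≤ 0; row 3: 1/1 = 1; row 4: 5/4 = 5/4. Minimum is 1 at row 3 (s3 leaves); pivot element 1.
Divide row 3 by 1; eliminate column x_1 from the other rows.
After both pivots, the entry at constraint row 2, column s3 is 0.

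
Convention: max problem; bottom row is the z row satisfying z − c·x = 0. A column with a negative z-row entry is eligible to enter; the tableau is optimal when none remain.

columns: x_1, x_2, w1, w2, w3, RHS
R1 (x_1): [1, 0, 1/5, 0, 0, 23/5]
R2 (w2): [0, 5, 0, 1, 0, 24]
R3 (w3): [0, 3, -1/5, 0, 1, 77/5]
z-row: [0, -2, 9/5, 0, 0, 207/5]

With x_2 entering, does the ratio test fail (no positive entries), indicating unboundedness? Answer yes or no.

Column x_2 has positive entries in row(s) 2, 3, so the ratio test bounds it — not unbounded.

no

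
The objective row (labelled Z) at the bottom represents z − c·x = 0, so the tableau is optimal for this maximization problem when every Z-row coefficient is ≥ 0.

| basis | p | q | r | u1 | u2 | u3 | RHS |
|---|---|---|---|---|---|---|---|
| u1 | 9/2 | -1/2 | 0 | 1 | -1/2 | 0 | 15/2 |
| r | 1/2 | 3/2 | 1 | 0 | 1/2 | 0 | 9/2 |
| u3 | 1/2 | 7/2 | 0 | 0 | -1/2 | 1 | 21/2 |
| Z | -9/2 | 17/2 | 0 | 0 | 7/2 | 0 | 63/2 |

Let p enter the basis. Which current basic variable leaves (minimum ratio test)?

u1

Column p entries and ratios — u1: (15/2)/(9/2) = 5/3; r: (9/2)/(1/2) = 9; u3: (21/2)/(1/2) = 21.
Smallest ratio is 5/3 in the row of u1, so u1 leaves.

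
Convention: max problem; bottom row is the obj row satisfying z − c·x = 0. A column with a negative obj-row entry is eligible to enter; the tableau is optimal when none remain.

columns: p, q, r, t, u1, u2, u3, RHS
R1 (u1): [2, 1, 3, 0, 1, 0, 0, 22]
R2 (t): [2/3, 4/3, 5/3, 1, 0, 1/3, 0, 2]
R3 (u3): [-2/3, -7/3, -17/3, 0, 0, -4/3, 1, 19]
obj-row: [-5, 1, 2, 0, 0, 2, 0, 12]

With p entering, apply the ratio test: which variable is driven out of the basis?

t

Column p entries and ratios — u1: 22/2 = 11; t: 2/(2/3) = 3; u3: -2/3 ≤ 0, skip.
Smallest ratio is 3 in the row of t, so t leaves.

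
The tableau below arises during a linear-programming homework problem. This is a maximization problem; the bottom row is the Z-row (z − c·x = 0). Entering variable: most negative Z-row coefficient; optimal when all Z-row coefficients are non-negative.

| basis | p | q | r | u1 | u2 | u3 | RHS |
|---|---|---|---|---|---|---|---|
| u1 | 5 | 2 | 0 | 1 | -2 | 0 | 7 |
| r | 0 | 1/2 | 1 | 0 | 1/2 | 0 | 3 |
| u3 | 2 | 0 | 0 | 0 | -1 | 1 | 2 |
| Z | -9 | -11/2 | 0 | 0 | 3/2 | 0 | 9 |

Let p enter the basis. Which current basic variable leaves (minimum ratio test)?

u3

Column p entries and ratios — u1: 7/5 = 7/5; r: 0 ≤ 0, skip; u3: 2/2 = 1.
Smallest ratio is 1 in the row of u3, so u3 leaves.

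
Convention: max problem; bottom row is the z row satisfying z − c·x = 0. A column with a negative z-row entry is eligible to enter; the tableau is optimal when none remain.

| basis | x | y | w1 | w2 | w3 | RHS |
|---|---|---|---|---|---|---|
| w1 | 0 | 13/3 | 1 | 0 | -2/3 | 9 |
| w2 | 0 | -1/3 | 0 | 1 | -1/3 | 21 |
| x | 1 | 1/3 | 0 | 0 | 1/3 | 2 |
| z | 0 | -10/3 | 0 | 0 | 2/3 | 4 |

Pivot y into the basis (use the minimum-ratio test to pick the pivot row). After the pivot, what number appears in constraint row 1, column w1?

Ratio test on column y — row 1: 9/(13/3) = 27/13; row 2: entry -1/3 ≤ 0; row 3: 2/(1/3) = 6. Minimum is 27/13 at row 1 (w1 leaves); pivot element 13/3.
Divide row 1 by 13/3; eliminate column y from the other rows.
In the new row 1, the w1 entry is the old entry divided by the pivot: 1/(13/3) = 3/13.

3/13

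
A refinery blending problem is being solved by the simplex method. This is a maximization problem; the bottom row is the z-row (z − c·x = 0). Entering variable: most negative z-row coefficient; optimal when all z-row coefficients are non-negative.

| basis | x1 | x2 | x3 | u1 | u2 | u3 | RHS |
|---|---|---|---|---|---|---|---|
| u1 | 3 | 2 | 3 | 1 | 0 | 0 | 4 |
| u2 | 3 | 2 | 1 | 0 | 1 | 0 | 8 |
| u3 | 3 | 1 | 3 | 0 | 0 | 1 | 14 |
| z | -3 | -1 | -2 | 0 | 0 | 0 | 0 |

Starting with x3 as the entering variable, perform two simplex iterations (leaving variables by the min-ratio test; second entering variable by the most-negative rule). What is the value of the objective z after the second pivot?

4

Ratio test on column x3 — row 1: 4/3 = 4/3; row 2: 8/1 = 8; row 3: 14/3 = 14/3. Minimum is 4/3 at row 1 (u1 leaves); pivot element 3.
Pivot on row 1; the z-row RHS becomes 0 − (-2)·(4/3) = 8/3.
Next entering variable (most negative z-row entry -1): x1.
Ratio test on column x1 — row 1: (4/3)/1 = 4/3; row 2: (20/3)/2 = 10/3; row 3: entry 0 ≤ 0. Minimum is 4/3 at row 1 (x3 leaves); pivot element 1.
After the second pivot the z-row RHS is 8/3 − (-1)·(4/3) = 4.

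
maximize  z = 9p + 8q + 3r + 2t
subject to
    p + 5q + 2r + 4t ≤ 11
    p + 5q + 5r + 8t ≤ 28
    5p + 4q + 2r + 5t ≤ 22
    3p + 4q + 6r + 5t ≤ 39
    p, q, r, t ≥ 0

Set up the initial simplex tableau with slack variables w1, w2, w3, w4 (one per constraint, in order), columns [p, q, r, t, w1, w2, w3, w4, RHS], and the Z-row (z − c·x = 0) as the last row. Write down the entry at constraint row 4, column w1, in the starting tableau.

0

Slack w1 belongs to constraint 1; its column is the unit vector e_1, so the entry in row 4 is 0.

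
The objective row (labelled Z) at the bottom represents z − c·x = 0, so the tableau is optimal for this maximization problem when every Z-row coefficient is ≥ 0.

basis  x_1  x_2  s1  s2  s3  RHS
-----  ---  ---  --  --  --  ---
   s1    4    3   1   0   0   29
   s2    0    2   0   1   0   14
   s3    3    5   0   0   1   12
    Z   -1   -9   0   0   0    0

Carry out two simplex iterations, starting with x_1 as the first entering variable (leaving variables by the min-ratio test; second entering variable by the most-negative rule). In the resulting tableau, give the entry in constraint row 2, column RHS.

46/5

Ratio test on column x_1 — row 1: 29/4 = 29/4; row 2: entry 0 ≤ 0; row 3: 12/3 = 4. Minimum is 4 at row 3 (s3 leaves); pivot element 3.
Divide row 3 by 3; eliminate column x_1 from the other rows.
Second iteration: most negative Z-row entry is -22/3 in column x_2, so x_2 enters.
Ratio test on column x_2 — row 1: entry -11/3 ≤ 0; row 2: 14/2 = 7; row 3: 4/(5/3) = 12/5. Minimum is 12/5 at row 3 (x_1 leaves); pivot element 5/3.
Divide row 3 by 5/3; eliminate column x_2 from the other rows.
After both pivots, the entry at constraint row 2, column RHS is 46/5.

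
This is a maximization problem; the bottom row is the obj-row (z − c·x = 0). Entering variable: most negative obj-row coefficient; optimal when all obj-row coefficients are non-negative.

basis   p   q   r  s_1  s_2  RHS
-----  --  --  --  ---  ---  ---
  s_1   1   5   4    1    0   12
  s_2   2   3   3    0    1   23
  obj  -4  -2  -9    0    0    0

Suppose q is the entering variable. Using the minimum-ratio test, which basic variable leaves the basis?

Column q entries and ratios — s_1: 12/5 = 12/5; s_2: 23/3 = 23/3.
Smallest ratio is 12/5 in the row of s_1, so s_1 leaves.

s_1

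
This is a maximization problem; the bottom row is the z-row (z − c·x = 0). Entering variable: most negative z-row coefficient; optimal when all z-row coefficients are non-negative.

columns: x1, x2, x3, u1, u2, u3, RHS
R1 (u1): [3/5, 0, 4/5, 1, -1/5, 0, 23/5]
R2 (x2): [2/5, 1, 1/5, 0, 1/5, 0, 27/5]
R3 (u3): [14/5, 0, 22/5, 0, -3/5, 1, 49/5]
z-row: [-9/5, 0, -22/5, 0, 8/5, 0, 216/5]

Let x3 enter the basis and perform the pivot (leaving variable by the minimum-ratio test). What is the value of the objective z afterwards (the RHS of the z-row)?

53

Ratio test on column x3 — row 1: (23/5)/(4/5) = 23/4; row 2: (27/5)/(1/5) = 27; row 3: (49/5)/(22/5) = 49/22. Minimum is 49/22 at row 3 (u3 leaves); pivot element 22/5.
Pivot on row 3; the z-row RHS becomes 216/5 − (-22/5)·(49/22) = 53.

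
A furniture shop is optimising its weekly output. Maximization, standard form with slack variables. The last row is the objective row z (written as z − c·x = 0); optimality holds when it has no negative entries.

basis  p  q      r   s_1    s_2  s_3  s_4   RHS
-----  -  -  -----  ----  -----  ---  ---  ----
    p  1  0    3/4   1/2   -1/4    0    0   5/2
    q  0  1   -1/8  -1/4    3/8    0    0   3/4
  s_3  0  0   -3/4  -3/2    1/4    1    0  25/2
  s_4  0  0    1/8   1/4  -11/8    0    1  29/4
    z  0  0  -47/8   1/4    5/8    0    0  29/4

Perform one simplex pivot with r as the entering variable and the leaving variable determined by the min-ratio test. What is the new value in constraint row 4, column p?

Ratio test on column r — row 1: (5/2)/(3/4) = 10/3; row 2: entry -1/8 ≤ 0; row 3: entry -3/4 ≤ 0; row 4: (29/4)/(1/8) = 58. Minimum is 10/3 at row 1 (p leaves); pivot element 3/4.
Divide row 1 by 3/4; eliminate column r from the other rows.
Row 4 update in column p: 0 − (1/8)·(4/3) = -1/6.

-1/6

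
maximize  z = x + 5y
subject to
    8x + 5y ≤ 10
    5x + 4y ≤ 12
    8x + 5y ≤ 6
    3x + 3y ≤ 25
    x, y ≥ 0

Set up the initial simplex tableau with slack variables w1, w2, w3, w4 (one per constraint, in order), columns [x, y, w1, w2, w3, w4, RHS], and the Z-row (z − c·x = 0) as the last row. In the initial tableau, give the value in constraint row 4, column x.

3

Constraint 4 has coefficient 3 on x.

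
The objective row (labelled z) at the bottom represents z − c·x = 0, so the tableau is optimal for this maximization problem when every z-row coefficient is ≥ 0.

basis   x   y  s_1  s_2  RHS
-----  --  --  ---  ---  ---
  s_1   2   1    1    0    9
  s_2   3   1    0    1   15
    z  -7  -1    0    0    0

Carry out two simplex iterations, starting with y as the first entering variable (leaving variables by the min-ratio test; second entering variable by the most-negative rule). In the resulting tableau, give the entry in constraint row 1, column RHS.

Ratio test on column y — row 1: 9/1 = 9; row 2: 15/1 = 15. Minimum is 9 at row 1 (s_1 leaves); pivot element 1.
Divide row 1 by 1; eliminate column y from the other rows.
Second iteration: most negative z-row entry is -5 in column x, so x enters.
Ratio test on column x — row 1: 9/2 = 9/2; row 2: 6/1 = 6. Minimum is 9/2 at row 1 (y leaves); pivot element 2.
Divide row 1 by 2; eliminate column x from the other rows.
After both pivots, the entry at constraint row 1, column RHS is 9/2.

9/2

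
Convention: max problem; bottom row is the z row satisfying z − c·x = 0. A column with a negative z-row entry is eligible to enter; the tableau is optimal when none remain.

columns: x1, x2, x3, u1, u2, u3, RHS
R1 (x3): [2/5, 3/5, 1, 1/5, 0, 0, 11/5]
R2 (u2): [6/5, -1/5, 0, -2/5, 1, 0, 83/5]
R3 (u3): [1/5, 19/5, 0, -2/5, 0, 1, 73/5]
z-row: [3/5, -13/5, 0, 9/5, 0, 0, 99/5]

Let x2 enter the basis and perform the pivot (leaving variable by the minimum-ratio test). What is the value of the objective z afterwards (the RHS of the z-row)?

Ratio test on column x2 — row 1: (11/5)/(3/5) = 11/3; row 2: entry -1/5 ≤ 0; row 3: (73/5)/(19/5) = 73/19. Minimum is 11/3 at row 1 (x3 leaves); pivot element 3/5.
Pivot on row 1; the z-row RHS becomes 99/5 − (-13/5)·(11/3) = 88/3.

88/3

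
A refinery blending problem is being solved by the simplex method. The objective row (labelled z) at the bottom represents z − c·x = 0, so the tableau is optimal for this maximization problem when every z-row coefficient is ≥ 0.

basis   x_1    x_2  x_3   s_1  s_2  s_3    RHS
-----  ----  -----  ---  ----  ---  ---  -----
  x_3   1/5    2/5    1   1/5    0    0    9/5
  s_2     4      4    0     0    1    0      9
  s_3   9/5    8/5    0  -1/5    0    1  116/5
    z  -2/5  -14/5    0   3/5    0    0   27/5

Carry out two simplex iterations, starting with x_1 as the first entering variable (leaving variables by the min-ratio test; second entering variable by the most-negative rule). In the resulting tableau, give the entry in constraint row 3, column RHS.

Ratio test on column x_1 — row 1: (9/5)/(1/5) = 9; row 2: 9/4 = 9/4; row 3: (116/5)/(9/5) = 116/9. Minimum is 9/4 at row 2 (s_2 leaves); pivot element 4.
Divide row 2 by 4; eliminate column x_1 from the other rows.
Second iteration: most negative z-row entry is -12/5 in column x_2, so x_2 enters.
Ratio test on column x_2 — row 1: (27/20)/(1/5) = 27/4; row 2: (9/4)/1 = 9/4; row 3: entry -1/5 ≤ 0. Minimum is 9/4 at row 2 (x_1 leaves); pivot element 1.
Divide row 2 by 1; eliminate column x_2 from the other rows.
After both pivots, the entry at constraint row 3, column RHS is 98/5.

98/5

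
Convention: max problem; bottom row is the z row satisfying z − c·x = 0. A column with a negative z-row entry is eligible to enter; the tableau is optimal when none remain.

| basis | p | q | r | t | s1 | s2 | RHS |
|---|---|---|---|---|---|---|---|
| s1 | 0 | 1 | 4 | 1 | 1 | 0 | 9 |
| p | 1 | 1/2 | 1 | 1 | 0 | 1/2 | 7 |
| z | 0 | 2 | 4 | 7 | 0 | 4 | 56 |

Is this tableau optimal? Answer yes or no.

Every z-row coefficient is ≥ 0, so the tableau is optimal.

yes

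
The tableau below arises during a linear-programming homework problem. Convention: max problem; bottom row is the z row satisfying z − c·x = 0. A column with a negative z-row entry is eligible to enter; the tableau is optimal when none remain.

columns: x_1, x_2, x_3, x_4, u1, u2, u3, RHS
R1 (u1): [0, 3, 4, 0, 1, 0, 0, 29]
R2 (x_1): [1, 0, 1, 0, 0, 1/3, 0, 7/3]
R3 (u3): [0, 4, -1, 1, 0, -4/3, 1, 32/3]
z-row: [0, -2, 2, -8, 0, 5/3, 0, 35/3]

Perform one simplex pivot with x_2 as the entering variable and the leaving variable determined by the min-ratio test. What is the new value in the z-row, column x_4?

Ratio test on column x_2 — row 1: 29/3 = 29/3; row 2: entry 0 ≤ 0; row 3: (32/3)/4 = 8/3. Minimum is 8/3 at row 3 (u3 leaves); pivot element 4.
Divide row 3 by 4; eliminate column x_2 from the other rows.
z-row update in column x_4: -8 − (-2)·(1/4) = -15/2.

-15/2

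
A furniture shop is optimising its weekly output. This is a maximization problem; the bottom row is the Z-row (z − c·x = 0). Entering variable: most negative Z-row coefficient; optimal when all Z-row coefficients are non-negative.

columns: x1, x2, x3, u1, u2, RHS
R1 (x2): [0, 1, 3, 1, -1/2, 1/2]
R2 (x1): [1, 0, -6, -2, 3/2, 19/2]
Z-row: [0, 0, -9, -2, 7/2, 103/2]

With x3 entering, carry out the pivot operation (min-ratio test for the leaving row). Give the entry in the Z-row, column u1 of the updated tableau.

Ratio test on column x3 — row 1: (1/2)/3 = 1/6; row 2: entry -6 ≤ 0. Minimum is 1/6 at row 1 (x2 leaves); pivot element 3.
Divide row 1 by 3; eliminate column x3 from the other rows.
Z-row update in column u1: -2 − (-9)·(1/3) = 1.

1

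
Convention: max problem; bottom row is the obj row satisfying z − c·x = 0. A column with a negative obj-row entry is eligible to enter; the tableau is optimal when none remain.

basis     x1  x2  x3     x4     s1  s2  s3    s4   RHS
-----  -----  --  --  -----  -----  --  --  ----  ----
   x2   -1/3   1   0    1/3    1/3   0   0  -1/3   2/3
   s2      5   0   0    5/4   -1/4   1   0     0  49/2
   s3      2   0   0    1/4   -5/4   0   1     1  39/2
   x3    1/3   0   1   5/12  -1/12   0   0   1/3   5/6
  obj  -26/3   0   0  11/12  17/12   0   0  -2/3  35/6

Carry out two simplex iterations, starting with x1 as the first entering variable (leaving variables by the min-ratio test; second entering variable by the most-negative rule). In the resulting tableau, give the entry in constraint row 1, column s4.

0

Ratio test on column x1 — row 1: entry -1/3 ≤ 0; row 2: (49/2)/5 = 49/10; row 3: (39/2)/2 = 39/4; row 4: (5/6)/(1/3) = 5/2. Minimum is 5/2 at row 4 (x3 leaves); pivot element 1/3.
Divide row 4 by 1/3; eliminate column x1 from the other rows.
Second iteration: most negative obj-row entry is -3/4 in column s1, so s1 enters.
Ratio test on column s1 — row 1: (3/2)/(1/4) = 6; row 2: 12/1 = 12; row 3: entry -3/4 ≤ 0; row 4: entry -1/4 ≤ 0. Minimum is 6 at row 1 (x2 leaves); pivot element 1/4.
Divide row 1 by 1/4; eliminate column s1 from the other rows.
After both pivots, the entry at constraint row 1, column s4 is 0.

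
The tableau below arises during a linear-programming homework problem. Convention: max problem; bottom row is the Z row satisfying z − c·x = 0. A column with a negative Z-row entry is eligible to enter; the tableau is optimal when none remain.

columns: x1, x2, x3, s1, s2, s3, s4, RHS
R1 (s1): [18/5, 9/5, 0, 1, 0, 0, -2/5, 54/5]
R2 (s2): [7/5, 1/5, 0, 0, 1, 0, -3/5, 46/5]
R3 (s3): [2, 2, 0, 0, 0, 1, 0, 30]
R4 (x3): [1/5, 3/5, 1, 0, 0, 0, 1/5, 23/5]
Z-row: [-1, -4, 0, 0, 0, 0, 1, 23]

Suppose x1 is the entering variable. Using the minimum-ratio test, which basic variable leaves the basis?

Column x1 entries and ratios — s1: (54/5)/(18/5) = 3; s2: (46/5)/(7/5) = 46/7; s3: 30/2 = 15; x3: (23/5)/(1/5) = 23.
Smallest ratio is 3 in the row of s1, so s1 leaves.

s1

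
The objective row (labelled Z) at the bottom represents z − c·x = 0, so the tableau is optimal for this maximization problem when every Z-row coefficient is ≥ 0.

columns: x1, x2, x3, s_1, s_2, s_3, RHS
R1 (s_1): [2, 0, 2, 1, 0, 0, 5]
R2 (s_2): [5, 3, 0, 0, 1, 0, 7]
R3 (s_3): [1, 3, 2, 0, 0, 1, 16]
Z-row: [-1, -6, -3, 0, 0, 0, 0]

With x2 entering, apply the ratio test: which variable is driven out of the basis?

Column x2 entries and ratios — s_1: 0 ≤ 0, skip; s_2: 7/3 = 7/3; s_3: 16/3 = 16/3.
Smallest ratio is 7/3 in the row of s_2, so s_2 leaves.

s_2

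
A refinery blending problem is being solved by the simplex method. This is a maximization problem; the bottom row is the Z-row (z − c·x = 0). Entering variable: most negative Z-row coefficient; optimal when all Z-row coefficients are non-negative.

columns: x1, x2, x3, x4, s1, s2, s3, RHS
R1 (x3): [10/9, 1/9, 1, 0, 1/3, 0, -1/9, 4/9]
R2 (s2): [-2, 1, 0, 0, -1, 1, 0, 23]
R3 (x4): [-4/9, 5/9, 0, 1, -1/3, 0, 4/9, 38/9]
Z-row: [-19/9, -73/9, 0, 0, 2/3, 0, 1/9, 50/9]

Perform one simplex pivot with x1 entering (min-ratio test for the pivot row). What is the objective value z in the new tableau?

Ratio test on column x1 — row 1: (4/9)/(10/9) = 2/5; row 2: entry -2 ≤ 0; row 3: entry -4/9 ≤ 0. Minimum is 2/5 at row 1 (x3 leaves); pivot element 10/9.
Pivot on row 1; the Z-row RHS becomes 50/9 − (-19/9)·(2/5) = 32/5.

32/5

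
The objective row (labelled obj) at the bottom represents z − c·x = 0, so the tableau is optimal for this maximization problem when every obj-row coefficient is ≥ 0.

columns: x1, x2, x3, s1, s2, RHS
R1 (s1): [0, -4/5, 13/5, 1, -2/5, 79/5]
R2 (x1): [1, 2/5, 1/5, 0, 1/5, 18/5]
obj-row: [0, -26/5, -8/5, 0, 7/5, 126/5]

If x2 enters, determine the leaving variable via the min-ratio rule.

x1

Column x2 entries and ratios — s1: -4/5 ≤ 0, skip; x1: (18/5)/(2/5) = 9.
Smallest ratio is 9 in the row of x1, so x1 leaves.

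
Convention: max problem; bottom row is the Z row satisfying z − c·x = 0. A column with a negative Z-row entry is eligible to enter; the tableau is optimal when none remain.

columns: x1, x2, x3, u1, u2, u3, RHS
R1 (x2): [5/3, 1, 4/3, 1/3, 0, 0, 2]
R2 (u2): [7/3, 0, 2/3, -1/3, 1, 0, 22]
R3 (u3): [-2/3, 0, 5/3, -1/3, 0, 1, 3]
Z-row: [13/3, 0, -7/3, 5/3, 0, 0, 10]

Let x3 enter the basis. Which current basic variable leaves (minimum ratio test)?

x2

Column x3 entries and ratios — x2: 2/(4/3) = 3/2; u2: 22/(2/3) = 33; u3: 3/(5/3) = 9/5.
Smallest ratio is 3/2 in the row of x2, so x2 leaves.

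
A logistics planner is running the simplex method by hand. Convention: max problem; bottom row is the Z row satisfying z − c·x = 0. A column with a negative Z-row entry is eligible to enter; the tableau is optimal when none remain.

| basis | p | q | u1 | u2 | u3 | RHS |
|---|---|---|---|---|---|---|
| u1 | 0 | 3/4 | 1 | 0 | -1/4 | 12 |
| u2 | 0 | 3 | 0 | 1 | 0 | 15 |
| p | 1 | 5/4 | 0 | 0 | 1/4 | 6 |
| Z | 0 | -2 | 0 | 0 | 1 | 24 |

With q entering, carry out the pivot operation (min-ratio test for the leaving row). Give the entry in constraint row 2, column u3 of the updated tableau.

-3/5

Ratio test on column q — row 1: 12/(3/4) = 16; row 2: 15/3 = 5; row 3: 6/(5/4) = 24/5. Minimum is 24/5 at row 3 (p leaves); pivot element 5/4.
Divide row 3 by 5/4; eliminate column q from the other rows.
Row 2 update in column u3: 0 − 3·(1/5) = -3/5.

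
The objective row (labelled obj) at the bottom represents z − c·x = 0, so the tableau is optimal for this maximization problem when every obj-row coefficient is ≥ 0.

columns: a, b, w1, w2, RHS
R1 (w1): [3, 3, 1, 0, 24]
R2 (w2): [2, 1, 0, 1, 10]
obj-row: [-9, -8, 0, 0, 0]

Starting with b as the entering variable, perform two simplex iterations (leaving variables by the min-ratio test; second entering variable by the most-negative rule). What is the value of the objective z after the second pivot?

66

Ratio test on column b — row 1: 24/3 = 8; row 2: 10/1 = 10. Minimum is 8 at row 1 (w1 leaves); pivot element 3.
Pivot on row 1; the obj-row RHS becomes 0 − (-8)·8 = 64.
Next entering variable (most negative obj-row entry -1): a.
Ratio test on column a — row 1: 8/1 = 8; row 2: 2/1 = 2. Minimum is 2 at row 2 (w2 leaves); pivot element 1.
After the second pivot the obj-row RHS is 64 − (-1)·2 = 66.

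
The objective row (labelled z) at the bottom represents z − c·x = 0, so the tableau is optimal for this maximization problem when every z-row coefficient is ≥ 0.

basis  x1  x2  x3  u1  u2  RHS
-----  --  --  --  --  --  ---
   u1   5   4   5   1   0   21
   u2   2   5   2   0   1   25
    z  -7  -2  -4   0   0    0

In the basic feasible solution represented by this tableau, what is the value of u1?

u1 is basic (row 1); its value is the RHS of that row, 21.

21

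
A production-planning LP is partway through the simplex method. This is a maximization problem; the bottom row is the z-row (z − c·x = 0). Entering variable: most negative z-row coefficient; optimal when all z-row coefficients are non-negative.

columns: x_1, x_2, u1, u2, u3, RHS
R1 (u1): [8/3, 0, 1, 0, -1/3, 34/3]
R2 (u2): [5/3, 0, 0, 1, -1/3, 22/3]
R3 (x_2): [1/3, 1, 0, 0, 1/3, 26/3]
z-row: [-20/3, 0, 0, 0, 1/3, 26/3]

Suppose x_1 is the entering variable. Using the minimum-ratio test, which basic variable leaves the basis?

u1

Column x_1 entries and ratios — u1: (34/3)/(8/3) = 17/4; u2: (22/3)/(5/3) = 22/5; x_2: (26/3)/(1/3) = 26.
Smallest ratio is 17/4 in the row of u1, so u1 leaves.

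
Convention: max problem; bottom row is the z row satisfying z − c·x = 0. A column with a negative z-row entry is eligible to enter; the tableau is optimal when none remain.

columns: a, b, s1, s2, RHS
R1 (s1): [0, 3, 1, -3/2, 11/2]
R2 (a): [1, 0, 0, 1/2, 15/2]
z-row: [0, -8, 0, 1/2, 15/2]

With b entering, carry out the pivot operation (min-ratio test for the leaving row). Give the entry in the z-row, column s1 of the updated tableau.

8/3

Ratio test on column b — row 1: (11/2)/3 = 11/6; row 2: entry 0 ≤ 0. Minimum is 11/6 at row 1 (s1 leaves); pivot element 3.
Divide row 1 by 3; eliminate column b from the other rows.
z-row update in column s1: 0 − (-8)·(1/3) = 8/3.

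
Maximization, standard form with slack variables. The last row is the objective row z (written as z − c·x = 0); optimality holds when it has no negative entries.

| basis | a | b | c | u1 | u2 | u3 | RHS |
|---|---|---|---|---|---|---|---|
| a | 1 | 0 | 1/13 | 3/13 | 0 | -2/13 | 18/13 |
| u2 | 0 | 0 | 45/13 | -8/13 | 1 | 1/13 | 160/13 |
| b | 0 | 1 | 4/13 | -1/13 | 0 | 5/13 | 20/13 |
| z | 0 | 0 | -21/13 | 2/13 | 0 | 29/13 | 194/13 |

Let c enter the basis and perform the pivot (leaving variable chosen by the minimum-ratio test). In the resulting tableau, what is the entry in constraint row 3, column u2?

Ratio test on column c — row 1: (18/13)/(1/13) = 18; row 2: (160/13)/(45/13) = 32/9; row 3: (20/13)/(4/13) = 5. Minimum is 32/9 at row 2 (u2 leaves); pivot element 45/13.
Divide row 2 by 45/13; eliminate column c from the other rows.
Row 3 update in column u2: 0 − (4/13)·(13/45) = -4/45.

-4/45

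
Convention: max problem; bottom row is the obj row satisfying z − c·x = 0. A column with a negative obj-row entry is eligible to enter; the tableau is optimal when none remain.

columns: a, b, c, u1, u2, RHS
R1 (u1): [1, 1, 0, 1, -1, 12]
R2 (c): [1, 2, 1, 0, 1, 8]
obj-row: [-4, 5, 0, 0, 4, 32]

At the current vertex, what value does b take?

b is not in the basis, so in the current basic feasible solution b = 0.

0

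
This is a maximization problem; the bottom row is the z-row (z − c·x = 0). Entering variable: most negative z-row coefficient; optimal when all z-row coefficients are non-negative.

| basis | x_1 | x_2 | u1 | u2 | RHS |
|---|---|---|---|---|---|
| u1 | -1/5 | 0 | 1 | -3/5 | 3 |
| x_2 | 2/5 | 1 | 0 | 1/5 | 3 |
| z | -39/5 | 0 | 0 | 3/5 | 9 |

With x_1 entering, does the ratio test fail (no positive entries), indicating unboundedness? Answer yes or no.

Column x_1 has positive entries in row(s) 2, so the ratio test bounds it — not unbounded.

no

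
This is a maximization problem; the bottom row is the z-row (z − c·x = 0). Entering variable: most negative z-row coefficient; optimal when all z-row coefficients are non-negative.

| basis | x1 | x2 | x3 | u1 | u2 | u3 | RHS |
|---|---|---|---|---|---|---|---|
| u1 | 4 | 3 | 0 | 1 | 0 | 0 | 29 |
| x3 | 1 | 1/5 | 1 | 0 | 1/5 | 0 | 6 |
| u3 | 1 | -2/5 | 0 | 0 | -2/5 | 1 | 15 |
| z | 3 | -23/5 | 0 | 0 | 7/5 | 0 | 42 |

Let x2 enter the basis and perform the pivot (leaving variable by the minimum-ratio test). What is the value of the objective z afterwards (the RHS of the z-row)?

1297/15

Ratio test on column x2 — row 1: 29/3 = 29/3; row 2: 6/(1/5) = 30; row 3: entry -2/5 ≤ 0. Minimum is 29/3 at row 1 (u1 leaves); pivot element 3.
Pivot on row 1; the z-row RHS becomes 42 − (-23/5)·(29/3) = 1297/15.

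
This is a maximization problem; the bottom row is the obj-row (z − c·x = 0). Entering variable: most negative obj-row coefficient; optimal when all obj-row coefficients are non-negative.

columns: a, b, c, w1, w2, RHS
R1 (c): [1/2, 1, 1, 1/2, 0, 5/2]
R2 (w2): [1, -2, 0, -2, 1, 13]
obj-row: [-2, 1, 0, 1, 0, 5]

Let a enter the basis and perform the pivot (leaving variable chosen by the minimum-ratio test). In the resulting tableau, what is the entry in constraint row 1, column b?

2

Ratio test on column a — row 1: (5/2)/(1/2) = 5; row 2: 13/1 = 13. Minimum is 5 at row 1 (c leaves); pivot element 1/2.
Divide row 1 by 1/2; eliminate column a from the other rows.
In the new row 1, the b entry is the old entry divided by the pivot: 1/(1/2) = 2.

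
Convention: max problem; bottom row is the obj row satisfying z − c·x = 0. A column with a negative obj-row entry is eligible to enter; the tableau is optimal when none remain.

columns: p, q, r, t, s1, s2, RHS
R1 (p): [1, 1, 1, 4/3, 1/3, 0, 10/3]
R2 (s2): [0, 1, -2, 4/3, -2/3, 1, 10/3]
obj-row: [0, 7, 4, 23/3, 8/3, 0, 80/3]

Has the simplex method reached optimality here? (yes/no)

yes

Every obj-row coefficient is ≥ 0, so the tableau is optimal.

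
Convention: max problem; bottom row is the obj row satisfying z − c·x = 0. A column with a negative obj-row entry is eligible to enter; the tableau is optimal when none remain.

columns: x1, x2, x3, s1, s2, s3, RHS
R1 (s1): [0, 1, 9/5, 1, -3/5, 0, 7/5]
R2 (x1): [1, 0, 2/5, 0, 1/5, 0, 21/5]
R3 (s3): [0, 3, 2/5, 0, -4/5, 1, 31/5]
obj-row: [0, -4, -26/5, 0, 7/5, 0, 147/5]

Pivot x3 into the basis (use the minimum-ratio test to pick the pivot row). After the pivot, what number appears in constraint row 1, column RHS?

7/9

Ratio test on column x3 — row 1: (7/5)/(9/5) = 7/9; row 2: (21/5)/(2/5) = 21/2; row 3: (31/5)/(2/5) = 31/2. Minimum is 7/9 at row 1 (s1 leaves); pivot element 9/5.
Divide row 1 by 9/5; eliminate column x3 from the other rows.
In the new row 1, the RHS entry is the old entry divided by the pivot: (7/5)/(9/5) = 7/9.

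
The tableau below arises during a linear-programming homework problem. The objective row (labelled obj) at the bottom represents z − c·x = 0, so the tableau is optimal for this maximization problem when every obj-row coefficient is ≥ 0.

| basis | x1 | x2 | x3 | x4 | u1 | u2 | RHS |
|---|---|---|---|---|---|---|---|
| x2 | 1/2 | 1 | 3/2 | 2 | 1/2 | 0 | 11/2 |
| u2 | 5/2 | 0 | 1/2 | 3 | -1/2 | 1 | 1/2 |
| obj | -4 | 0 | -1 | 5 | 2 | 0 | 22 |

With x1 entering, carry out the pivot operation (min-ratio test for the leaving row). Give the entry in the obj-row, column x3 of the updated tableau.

-1/5

Ratio test on column x1 — row 1: (11/2)/(1/2) = 11; row 2: (1/2)/(5/2) = 1/5. Minimum is 1/5 at row 2 (u2 leaves); pivot element 5/2.
Divide row 2 by 5/2; eliminate column x1 from the other rows.
obj-row update in column x3: -1 − (-4)·(1/5) = -1/5.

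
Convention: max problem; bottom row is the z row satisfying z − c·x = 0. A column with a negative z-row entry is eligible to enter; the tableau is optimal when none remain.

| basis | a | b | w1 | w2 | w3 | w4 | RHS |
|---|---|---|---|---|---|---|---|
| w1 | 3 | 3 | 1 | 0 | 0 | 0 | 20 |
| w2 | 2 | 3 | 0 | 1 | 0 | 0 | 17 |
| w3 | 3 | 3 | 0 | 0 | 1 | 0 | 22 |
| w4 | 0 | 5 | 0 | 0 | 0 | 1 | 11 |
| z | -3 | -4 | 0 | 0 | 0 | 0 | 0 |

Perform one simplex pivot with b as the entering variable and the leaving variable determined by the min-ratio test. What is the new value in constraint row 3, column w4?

-3/5

Ratio test on column b — row 1: 20/3 = 20/3; row 2: 17/3 = 17/3; row 3: 22/3 = 22/3; row 4: 11/5 = 11/5. Minimum is 11/5 at row 4 (w4 leaves); pivot element 5.
Divide row 4 by 5; eliminate column b from the other rows.
Row 3 update in column w4: 0 − 3·(1/5) = -3/5.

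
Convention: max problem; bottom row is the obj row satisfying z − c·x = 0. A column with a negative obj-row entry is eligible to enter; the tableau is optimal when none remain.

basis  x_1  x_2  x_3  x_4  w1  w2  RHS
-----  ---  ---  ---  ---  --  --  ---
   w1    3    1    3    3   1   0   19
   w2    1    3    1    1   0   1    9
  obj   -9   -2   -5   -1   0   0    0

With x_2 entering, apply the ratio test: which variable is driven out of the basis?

Column x_2 entries and ratios — w1: 19/1 = 19; w2: 9/3 = 3.
Smallest ratio is 3 in the row of w2, so w2 leaves.

w2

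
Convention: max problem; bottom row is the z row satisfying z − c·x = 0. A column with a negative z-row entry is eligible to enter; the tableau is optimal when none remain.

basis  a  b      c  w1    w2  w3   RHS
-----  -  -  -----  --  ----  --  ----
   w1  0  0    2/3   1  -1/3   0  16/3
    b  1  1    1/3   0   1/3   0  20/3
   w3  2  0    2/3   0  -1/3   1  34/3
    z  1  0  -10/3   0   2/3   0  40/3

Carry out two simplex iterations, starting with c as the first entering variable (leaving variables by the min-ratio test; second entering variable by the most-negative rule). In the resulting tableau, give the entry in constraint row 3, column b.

Ratio test on column c — row 1: (16/3)/(2/3) = 8; row 2: (20/3)/(1/3) = 20; row 3: (34/3)/(2/3) = 17. Minimum is 8 at row 1 (w1 leaves); pivot element 2/3.
Divide row 1 by 2/3; eliminate column c from the other rows.
Second iteration: most negative z-row entry is -1 in column w2, so w2 enters.
Ratio test on column w2 — row 1: entry -1/2 ≤ 0; row 2: 4/(1/2) = 8; row 3: entry 0 ≤ 0. Minimum is 8 at row 2 (b leaves); pivot element 1/2.
Divide row 2 by 1/2; eliminate column w2 from the other rows.
After both pivots, the entry at constraint row 3, column b is 0.

0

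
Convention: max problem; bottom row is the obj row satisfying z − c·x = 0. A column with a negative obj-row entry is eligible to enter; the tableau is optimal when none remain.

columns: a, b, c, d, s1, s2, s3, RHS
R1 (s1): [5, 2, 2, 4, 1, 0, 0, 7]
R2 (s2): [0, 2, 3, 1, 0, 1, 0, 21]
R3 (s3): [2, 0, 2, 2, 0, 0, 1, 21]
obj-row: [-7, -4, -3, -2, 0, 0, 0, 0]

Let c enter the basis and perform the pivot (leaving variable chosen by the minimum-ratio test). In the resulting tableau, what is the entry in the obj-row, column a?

Ratio test on column c — row 1: 7/2 = 7/2; row 2: 21/3 = 7; row 3: 21/2 = 21/2. Minimum is 7/2 at row 1 (s1 leaves); pivot element 2.
Divide row 1 by 2; eliminate column c from the other rows.
obj-row update in column a: -7 − (-3)·(5/2) = 1/2.

1/2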